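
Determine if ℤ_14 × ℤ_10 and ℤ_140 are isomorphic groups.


Comparing ℤ_14 × ℤ_10 and ℤ_140:
gcd(14,10) = 2 ≠ 1. Max element order in ℤ_14×ℤ_10 is lcm(14,10) = 70 < 140, so it has no element of order 140

No, ℤ_14 × ℤ_10 ≇ ℤ_140


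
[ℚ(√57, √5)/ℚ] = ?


[ℚ(√57,√5):ℚ] = [ℚ(√57,√5):ℚ(√57)]·[ℚ(√57):ℚ] = 2·2 = 4

[ℚ(√57, √5)/ℚ] = 4


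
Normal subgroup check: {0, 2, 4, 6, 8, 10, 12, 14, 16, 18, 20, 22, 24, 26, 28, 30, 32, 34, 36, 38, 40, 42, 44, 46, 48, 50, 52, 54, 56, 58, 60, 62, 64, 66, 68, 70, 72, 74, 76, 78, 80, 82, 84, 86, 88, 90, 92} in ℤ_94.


H = {0, 2, 4, 6, 8, 10, 12, 14, 16, 18, 20, 22, 24, 26, 28, 30, 32, 34, 36, 38, 40, 42, 44, 46, 48, 50, 52, 54, 56, 58, 60, 62, 64, 66, 68, 70, 72, 74, 76, 78, 80, 82, 84, 86, 88, 90, 92} in ℤ_94
ℤ_94 is abelian; every subgroup of an abelian group is normal

Yes, normal subgroup


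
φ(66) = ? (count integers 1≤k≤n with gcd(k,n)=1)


Factor n: 66 = 2 × 3 × 11
φ(n) = n · ∏(1 - 1/p) over distinct primes p | n
φ(66) = 66 · (1 - 1/2) · (1 - 1/3) · (1 - 1/11) = 20

φ(66) = 20


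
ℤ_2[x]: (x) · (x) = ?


Expand and collect like terms; reduce coefficients mod 2:
x^0: 0·0 = 0 ≡ 0 (mod 2)
x^1: 0·1 + 1·0 = 0 ≡ 0 (mod 2)
x^2: 1·1 = 1 ≡ 1 (mod 2)
Result: x^2

f · g = x^2


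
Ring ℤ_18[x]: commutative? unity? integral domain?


ℤ_18 has zero divisors (2·9 ≡ 0), and these lift to constant zero divisors in ℤ_18[x]; so not an integral domain
Commutative: Yes
Integral domain: No
Has unity: Yes

ℤ_18[x]: Commutative=Yes, Unity=Yes


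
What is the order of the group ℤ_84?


ℤ_n has n elements.

|ℤ_84| = 84


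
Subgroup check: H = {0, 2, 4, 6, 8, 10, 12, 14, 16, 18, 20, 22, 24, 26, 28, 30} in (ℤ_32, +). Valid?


Subgroup test for H = {0, 2, 4, 6, 8, 10, 12, 14, 16, 18, 20, 22, 24, 26, 28, 30} in (ℤ_32, +):
(1) 0 ∈ H? Yes
(2) Closure: for all a,b ∈ H, (a+b) mod 32 ∈ H? Yes
(3) Inverses: for all a ∈ H, -a mod 32 ∈ H? Yes

Yes, H is a subgroup of ℤ_32


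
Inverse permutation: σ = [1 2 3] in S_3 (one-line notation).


To find σ⁻¹, swap domain and range:
σ(1) = 1 → σ⁻¹(1) = 1
σ(2) = 2 → σ⁻¹(2) = 2
σ(3) = 3 → σ⁻¹(3) = 3

σ⁻¹ = [1 2 3]


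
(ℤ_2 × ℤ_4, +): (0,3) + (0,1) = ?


Operation: componentwise addition mod (2, 4)
(0,3) + (0,1) = ((a₁+b₁) mod 2, (a₂+b₂) mod 4) with a = (0,3), b = (0,1)

(0,3) + (0,1) = (0,0)


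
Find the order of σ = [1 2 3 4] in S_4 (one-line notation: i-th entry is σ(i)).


Cycle decomposition: identity (all elements fixed)
Order = 1 (identity has order 1)

ord(σ) = 1


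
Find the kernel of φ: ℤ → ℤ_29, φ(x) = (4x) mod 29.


Kernel = preimage of identity
ker(φ) = {x ∈ ℤ : 4x ≡ 0 (mod 29)}. gcd(4,29) = 1, so 4x ≡ 0 (mod 29) ⟺ x ≡ 0 (mod 29/1 = 29). Hence ker(φ) = 29ℤ

ker(φ) = 29ℤ


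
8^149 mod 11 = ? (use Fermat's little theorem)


Fermat's little theorem: if p is prime and gcd(a,p)=1, then a^(p-1) ≡ 1 (mod p)
p = 11 is prime, gcd(8,11) = 1
Reduce exponent: 149 mod 10 = 9
So 8^149 ≡ 8^9 (mod 11)
8^9 mod 11 = 7

8^149 ≡ 7 (mod 11)


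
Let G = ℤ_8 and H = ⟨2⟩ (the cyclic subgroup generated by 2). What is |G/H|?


|⟨2⟩| = n / gcd(2, 8) = 8 / 2 = 4
H is normal (ℤ_8 is abelian).
|G/H| = |G| / |H| = 8 / 4 = 2

|G/H| = 2


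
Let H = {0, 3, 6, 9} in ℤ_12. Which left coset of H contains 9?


9 + H = {9 + h (mod 12) : h ∈ H}
9+0=9, 9+3=0, 9+6=3, 9+9=6
9 + H = {0, 3, 6, 9} = 0 + H

9 + H = {0, 3, 6, 9}


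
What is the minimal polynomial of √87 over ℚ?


√87 satisfies x² - 87 = 0, irreducible over ℚ since 87 is squarefree

Minimal polynomial: x² - 87


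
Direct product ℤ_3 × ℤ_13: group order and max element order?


|ℤ_3 × ℤ_13| = 3 × 13 = 39
Max element order = lcm(3,13) = 39
Cyclic? Yes (gcd=1)

|ℤ_3×ℤ_13| = 39, max element order = 39


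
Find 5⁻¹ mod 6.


Use the extended Euclidean algorithm to write 1 = 5·s + 6·t; then s mod 6 is the inverse.
Euclidean algorithm:
  5 = 0·6 + 5
  6 = 1·5 + 1
  5 = 5·1 + 0
gcd(5,6) = 1
Back-substitution gives: 5·(-1) + 6·(1) = 1
So 5⁻¹ ≡ -1 ≡ 5 (mod 6)
Check: 5 × 5 = 25 ≡ 1 (mod 6) ✓

5⁻¹ ≡ 5 (mod 6)


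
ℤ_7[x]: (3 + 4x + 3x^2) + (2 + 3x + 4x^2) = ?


Add coefficients mod 7:
x^0: 3 + 2 = 5 (mod 7)
x^1: 4 + 3 = 0 (mod 7)
x^2: 3 + 4 = 0 (mod 7)
Result: 5

f + g = 5


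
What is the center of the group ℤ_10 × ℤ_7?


Z(G) = {g ∈ G | gx = xg for all x ∈ G}
Direct product of abelian groups is abelian, so Z(G) = G

Z(ℤ_10 × ℤ_7) = ℤ_10 × ℤ_7


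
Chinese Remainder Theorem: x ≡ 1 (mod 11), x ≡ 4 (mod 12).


m₁ = 11, m₂ = 12, gcd = 1, so CRT applies. M = m₁·m₂ = 132
Let M₁ = M/m₁ = 12, M₂ = M/m₂ = 11
Find y₁ ≡ M₁⁻¹ (mod m₁): 12⁻¹ ≡ 1 (mod 11)
Find y₂ ≡ M₂⁻¹ (mod m₂): 11⁻¹ ≡ 11 (mod 12)
x = a₁·M₁·y₁ + a₂·M₂·y₂ = 1·12·1 + 4·11·11 = 496
Reduce mod 132: x ≡ 100
Check: 100 mod 11 = 1 ✓, 100 mod 12 = 4 ✓

x ≡ 100 (mod 132)


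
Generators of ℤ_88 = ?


g generates ℤ_n iff gcd(g,n) = 1
Prime factors of 88: 2, 11
Generators are g ∈ {1,...,87} not divisible by any of these primes.
Generators: {1, 3, 5, 7, 9, 13, 15, 17, 19, 21, 23, 25, 27, 29, 31, 35, 37, 39, 41, 43, 45, 47, 49, 51, 53, 57, 59, 61, 63, 65, 67, 69, 71, 73, 75, 79, 81, 83, 85, 87}
Number of generators = φ(88) = 40

Generators of ℤ_88 = {1, 3, 5, 7, 9, 13, 15, 17, 19, 21, 23, 25, 27, 29, 31, 35, 37, 39, 41, 43, 45, 47, 49, 51, 53, 57, 59, 61, 63, 65, 67, 69, 71, 73, 75, 79, 81, 83, 85, 87}


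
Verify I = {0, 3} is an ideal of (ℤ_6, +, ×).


Check ideal conditions for I = {0, 3} in ℤ_6:
(1) I is an additive subgroup? Yes
(2) For r ∈ ℤ_6 and a ∈ I: r·a ∈ I? Yes

Yes, I is an ideal of ℤ_6


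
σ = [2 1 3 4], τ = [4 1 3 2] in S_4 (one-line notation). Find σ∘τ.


σ∘τ: apply τ first, then σ
1 →τ 4 →σ 4
2 →τ 1 →σ 2
3 →τ 3 →σ 3
4 →τ 2 →σ 1

σ∘τ = [4 2 3 1]


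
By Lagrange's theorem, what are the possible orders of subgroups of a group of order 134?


Lagrange's theorem: |H| divides |G|
|G| = 134
Divisors of 134: 1, 2, 67, 134

Possible subgroup orders: {1, 2, 67, 134}


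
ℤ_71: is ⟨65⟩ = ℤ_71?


g generates ℤ_n iff gcd(g, n) = 1
gcd(65, 71) = 1
Since gcd = 1, 65 is a generator.

Yes, 65 generates ℤ_71


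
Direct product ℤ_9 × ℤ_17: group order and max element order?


|ℤ_9 × ℤ_17| = 9 × 17 = 153
Max element order = lcm(9,17) = 153
Cyclic? Yes (gcd=1)

|ℤ_9×ℤ_17| = 153, max element order = 153


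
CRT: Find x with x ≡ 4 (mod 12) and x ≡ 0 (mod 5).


m₁ = 12, m₂ = 5, gcd = 1, so CRT applies. M = m₁·m₂ = 60
Let M₁ = M/m₁ = 5, M₂ = M/m₂ = 12
Find y₁ ≡ M₁⁻¹ (mod m₁): 5⁻¹ ≡ 5 (mod 12)
Find y₂ ≡ M₂⁻¹ (mod m₂): 12⁻¹ ≡ 3 (mod 5)
x = a₁·M₁·y₁ + a₂·M₂·y₂ = 4·5·5 + 0·12·3 = 100
Reduce mod 60: x ≡ 40
Check: 40 mod 12 = 4 ✓, 40 mod 5 = 0 ✓

x ≡ 40 (mod 60)


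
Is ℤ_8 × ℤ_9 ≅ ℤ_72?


Comparing ℤ_8 × ℤ_9 and ℤ_72:
gcd(8,9) = 1, so ℤ_8 × ℤ_9 ≅ ℤ_72 (CRT)

Yes, ℤ_8 × ℤ_9 ≅ ℤ_72


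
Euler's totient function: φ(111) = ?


Factor n: 111 = 3 × 37
φ(n) = n · ∏(1 - 1/p) over distinct primes p | n
φ(111) = 111 · (1 - 1/3) · (1 - 1/37) = 72

φ(111) = 72


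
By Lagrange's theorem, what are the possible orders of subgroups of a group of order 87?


Lagrange's theorem: |H| divides |G|
|G| = 87
Divisors of 87: 1, 3, 29, 87

Possible subgroup orders: {1, 3, 29, 87}


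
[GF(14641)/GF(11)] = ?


GF(14641) = GF(11^4), so the extension degree is 4

[GF(14641)/GF(11)] = 4


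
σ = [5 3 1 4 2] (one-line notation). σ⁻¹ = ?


To find σ⁻¹, swap domain and range:
σ(1) = 5 → σ⁻¹(5) = 1
σ(2) = 3 → σ⁻¹(3) = 2
σ(3) = 1 → σ⁻¹(1) = 3
σ(4) = 4 → σ⁻¹(4) = 4
σ(5) = 2 → σ⁻¹(2) = 5

σ⁻¹ = [3 5 2 4 1]


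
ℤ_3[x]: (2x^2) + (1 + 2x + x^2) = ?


Add coefficients mod 3:
x^0: 0 + 1 = 1 (mod 3)
x^1: 0 + 2 = 2 (mod 3)
x^2: 2 + 1 = 0 (mod 3)
Result: 1 + 2x

f + g = 1 + 2x


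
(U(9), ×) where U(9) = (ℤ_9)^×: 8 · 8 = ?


Operation: multiplication mod 9
8 · 8 = (a × b) mod 9 with a = 8, b = 8

8 · 8 = 1


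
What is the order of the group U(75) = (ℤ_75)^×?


U(n) is the group of units mod n; |U(n)| = φ(n)
|U(75)| = φ(75) = 40

|U(75) = (ℤ_75)^×| = 40


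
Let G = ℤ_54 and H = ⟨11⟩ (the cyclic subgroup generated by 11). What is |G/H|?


|⟨11⟩| = n / gcd(11, 54) = 54 / 1 = 54
H is normal (ℤ_54 is abelian).
|G/H| = |G| / |H| = 54 / 54 = 1

|G/H| = 1


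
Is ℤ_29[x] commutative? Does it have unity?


ℤ_29 is a field (n prime), so ℤ_29[x] is a commutative integral domain with unity
Commutative: Yes
Integral domain: Yes
Has unity: Yes

ℤ_29[x]: Commutative=Yes, Unity=Yes


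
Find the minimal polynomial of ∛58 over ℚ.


∛58 satisfies x³ - 58 = 0, irreducible over ℚ (no rational root; 58 is not a perfect cube)

Minimal polynomial: x³ - 58


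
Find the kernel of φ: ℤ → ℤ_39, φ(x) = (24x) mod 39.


Kernel = preimage of identity
ker(φ) = {x ∈ ℤ : 24x ≡ 0 (mod 39)}. gcd(24,39) = 3, so 24x ≡ 0 (mod 39) ⟺ x ≡ 0 (mod 39/3 = 13). Hence ker(φ) = 13ℤ

ker(φ) = 13ℤ


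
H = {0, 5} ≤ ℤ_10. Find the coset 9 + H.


9 + H = {9 + h (mod 10) : h ∈ H}
9+0=9, 9+5=4
9 + H = {4, 9} = 4 + H

9 + H = {4, 9}


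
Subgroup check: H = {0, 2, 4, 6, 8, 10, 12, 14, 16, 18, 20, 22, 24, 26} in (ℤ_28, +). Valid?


Subgroup test for H = {0, 2, 4, 6, 8, 10, 12, 14, 16, 18, 20, 22, 24, 26} in (ℤ_28, +):
(1) 0 ∈ H? Yes
(2) Closure: for all a,b ∈ H, (a+b) mod 28 ∈ H? Yes
(3) Inverses: for all a ∈ H, -a mod 28 ∈ H? Yes

Yes, H is a subgroup of ℤ_28


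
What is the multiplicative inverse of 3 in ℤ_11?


Use the extended Euclidean algorithm to write 1 = 3·s + 11·t; then s mod 11 is the inverse.
Euclidean algorithm:
  3 = 0·11 + 3
  11 = 3·3 + 2
  3 = 1·2 + 1
  2 = 2·1 + 0
gcd(3,11) = 1
Back-substitution gives: 3·(4) + 11·(-1) = 1
So 3⁻¹ ≡ 4 ≡ 4 (mod 11)
Check: 3 × 4 = 12 ≡ 1 (mod 11) ✓

3⁻¹ ≡ 4 (mod 11)


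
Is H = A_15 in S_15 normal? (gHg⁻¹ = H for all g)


H = A_15 in S_15
A_15 has index 2 in S_15, and every subgroup of index 2 is normal

Yes, normal subgroup


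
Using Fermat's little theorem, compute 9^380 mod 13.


Fermat's little theorem: if p is prime and gcd(a,p)=1, then a^(p-1) ≡ 1 (mod p)
p = 13 is prime, gcd(9,13) = 1
Reduce exponent: 380 mod 12 = 8
So 9^380 ≡ 9^8 (mod 13)
9^8 mod 13 = 3

9^380 ≡ 3 (mod 13)


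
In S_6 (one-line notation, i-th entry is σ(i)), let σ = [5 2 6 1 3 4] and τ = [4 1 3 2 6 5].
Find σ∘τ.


σ∘τ: apply τ first, then σ
1 →τ 4 →σ 1
2 →τ 1 →σ 5
3 →τ 3 →σ 6
4 →τ 2 →σ 2
5 →τ 6 →σ 4
6 →τ 5 →σ 3

σ∘τ = [1 5 6 2 4 3]


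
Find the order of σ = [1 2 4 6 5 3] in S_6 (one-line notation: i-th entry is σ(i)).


Cycle decomposition: (3 4 6)
Cycle lengths: 3
Order = lcm(3) = 3

ord(σ) = 3


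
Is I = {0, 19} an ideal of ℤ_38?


Check ideal conditions for I = {0, 19} in ℤ_38:
(1) I is an additive subgroup? Yes
(2) For r ∈ ℤ_38 and a ∈ I: r·a ∈ I? Yes

Yes, I is an ideal of ℤ_38


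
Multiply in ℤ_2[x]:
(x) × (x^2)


Expand and collect like terms; reduce coefficients mod 2:
x^0: 0·0 = 0 ≡ 0 (mod 2)
x^1: 0·0 + 1·0 = 0 ≡ 0 (mod 2)
x^2: 0·1 + 1·0 = 0 ≡ 0 (mod 2)
x^3: 1·1 = 1 ≡ 1 (mod 2)
Result: x^3

f · g = x^3


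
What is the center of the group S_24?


Z(G) = {g ∈ G | gx = xg for all x ∈ G}
S_n is non-abelian for n ≥ 3; Z(S_24) is trivial

Z(S_24) = {e}


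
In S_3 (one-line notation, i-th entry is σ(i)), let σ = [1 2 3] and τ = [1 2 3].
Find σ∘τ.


σ∘τ: apply τ first, then σ
1 →τ 1 →σ 1
2 →τ 2 →σ 2
3 →τ 3 →σ 3

σ∘τ = [1 2 3]


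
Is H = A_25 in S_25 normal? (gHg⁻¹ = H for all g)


H = A_25 in S_25
A_25 has index 2 in S_25, and every subgroup of index 2 is normal

Yes, normal subgroup


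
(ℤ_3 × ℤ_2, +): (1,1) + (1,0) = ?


Operation: componentwise addition mod (3, 2)
(1,1) + (1,0) = ((a₁+b₁) mod 3, (a₂+b₂) mod 2) with a = (1,1), b = (1,0)

(1,1) + (1,0) = (2,1)


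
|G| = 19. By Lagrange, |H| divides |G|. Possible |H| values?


Lagrange's theorem: |H| divides |G|
|G| = 19
Divisors of 19: 1, 19

Possible subgroup orders: {1, 19}


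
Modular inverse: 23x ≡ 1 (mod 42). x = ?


Use the extended Euclidean algorithm to write 1 = 23·s + 42·t; then s mod 42 is the inverse.
Euclidean algorithm:
  23 = 0·42 + 23
  42 = 1·23 + 19
  23 = 1·19 + 4
  19 = 4·4 + 3
  4 = 1·3 + 1
  3 = 3·1 + 0
gcd(23,42) = 1
Back-substitution gives: 23·(11) + 42·(-6) = 1
So 23⁻¹ ≡ 11 ≡ 11 (mod 42)
Check: 23 × 11 = 253 ≡ 1 (mod 42) ✓

23⁻¹ ≡ 11 (mod 42)


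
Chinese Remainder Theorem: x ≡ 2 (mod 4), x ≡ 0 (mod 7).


m₁ = 4, m₂ = 7, gcd = 1, so CRT applies. M = m₁·m₂ = 28
Let M₁ = M/m₁ = 7, M₂ = M/m₂ = 4
Find y₁ ≡ M₁⁻¹ (mod m₁): 7⁻¹ ≡ 3 (mod 4)
Find y₂ ≡ M₂⁻¹ (mod m₂): 4⁻¹ ≡ 2 (mod 7)
x = a₁·M₁·y₁ + a₂·M₂·y₂ = 2·7·3 + 0·4·2 = 42
Reduce mod 28: x ≡ 14
Check: 14 mod 4 = 2 ✓, 14 mod 7 = 0 ✓

x ≡ 14 (mod 28)


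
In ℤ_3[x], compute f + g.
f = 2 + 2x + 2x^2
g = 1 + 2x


Add coefficients mod 3:
x^0: 2 + 1 = 0 (mod 3)
x^1: 2 + 2 = 1 (mod 3)
x^2: 2 + 0 = 2 (mod 3)
Result: x + 2x^2

f + g = x + 2x^2


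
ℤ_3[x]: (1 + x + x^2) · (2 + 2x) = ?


Expand and collect like terms; reduce coefficients mod 3:
x^0: 1·2 = 2 ≡ 2 (mod 3)
x^1: 1·2 + 1·2 = 4 ≡ 1 (mod 3)
x^2: 1·2 + 1·2 = 4 ≡ 1 (mod 3)
x^3: 1·2 = 2 ≡ 2 (mod 3)
Result: 2 + x + x^2 + 2x^3

f · g = 2 + x + x^2 + 2x^3


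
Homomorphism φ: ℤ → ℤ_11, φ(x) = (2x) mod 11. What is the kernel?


Kernel = preimage of identity
ker(φ) = {x ∈ ℤ : 2x ≡ 0 (mod 11)}. gcd(2,11) = 1, so 2x ≡ 0 (mod 11) ⟺ x ≡ 0 (mod 11/1 = 11). Hence ker(φ) = 11ℤ

ker(φ) = 11ℤ


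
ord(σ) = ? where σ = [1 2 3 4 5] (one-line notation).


Cycle decomposition: identity (all elements fixed)
Order = 1 (identity has order 1)

ord(σ) = 1


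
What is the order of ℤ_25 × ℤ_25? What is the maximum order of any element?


|ℤ_25 × ℤ_25| = 25 × 25 = 625
Max element order = lcm(25,25) = 25
Cyclic? No (gcd=25)

|ℤ_25×ℤ_25| = 625, max element order = 25


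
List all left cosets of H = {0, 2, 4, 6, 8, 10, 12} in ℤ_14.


H = {0, 2, 4, 6, 8, 10, 12}, |H| = 7
Number of cosets = |G|/|H| = 14/7 = 2
0 + H = {0, 2, 4, 6, 8, 10, 12}
1 + H = {1, 3, 5, 7, 9, 11, 13}

Cosets: 0+H={0,2,4,6,8,10,12}; 1+H={1,3,5,7,9,11,13}


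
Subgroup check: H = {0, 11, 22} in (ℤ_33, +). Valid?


Subgroup test for H = {0, 11, 22} in (ℤ_33, +):
(1) 0 ∈ H? Yes
(2) Closure: for all a,b ∈ H, (a+b) mod 33 ∈ H? Yes
(3) Inverses: for all a ∈ H, -a mod 33 ∈ H? Yes

Yes, H is a subgroup of ℤ_33


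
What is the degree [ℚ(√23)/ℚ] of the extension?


√23 has minimal polynomial x² - 23 (irreducible over ℚ since 23 is squarefree)

[ℚ(√23)/ℚ] = 2


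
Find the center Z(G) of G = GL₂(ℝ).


Z(G) = {g ∈ G | gx = xg for all x ∈ G}
Only scalar multiples of the identity commute with all invertible matrices

Z(GL₂(ℝ)) = {aI : a ∈ ℝ, a ≠ 0}


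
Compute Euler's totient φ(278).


Factor n: 278 = 2 × 139
φ(n) = n · ∏(1 - 1/p) over distinct primes p | n
φ(278) = 278 · (1 - 1/2) · (1 - 1/139) = 138

φ(278) = 138


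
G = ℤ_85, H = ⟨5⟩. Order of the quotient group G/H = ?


|⟨5⟩| = n / gcd(5, 85) = 85 / 5 = 17
H is normal (ℤ_85 is abelian).
|G/H| = |G| / |H| = 85 / 17 = 5

|G/H| = 5


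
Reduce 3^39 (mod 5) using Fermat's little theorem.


Fermat's little theorem: if p is prime and gcd(a,p)=1, then a^(p-1) ≡ 1 (mod p)
p = 5 is prime, gcd(3,5) = 1
Reduce exponent: 39 mod 4 = 3
So 3^39 ≡ 3^3 (mod 5)
3^3 mod 5 = 2

3^39 ≡ 2 (mod 5)


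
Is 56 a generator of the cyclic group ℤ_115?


g generates ℤ_n iff gcd(g, n) = 1
gcd(56, 115) = 1
Since gcd = 1, 56 is a generator.

Yes, 56 generates ℤ_115


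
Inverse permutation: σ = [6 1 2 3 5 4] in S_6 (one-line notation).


To find σ⁻¹, swap domain and range:
σ(1) = 6 → σ⁻¹(6) = 1
σ(2) = 1 → σ⁻¹(1) = 2
σ(3) = 2 → σ⁻¹(2) = 3
σ(4) = 3 → σ⁻¹(3) = 4
σ(5) = 5 → σ⁻¹(5) = 5
σ(6) = 4 → σ⁻¹(4) = 6

σ⁻¹ = [2 3 4 6 5 1]


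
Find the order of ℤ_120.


ℤ_n has n elements.

|ℤ_120| = 120


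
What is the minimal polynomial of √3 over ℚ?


√3 satisfies x² - 3 = 0, irreducible over ℚ since 3 is squarefree

Minimal polynomial: x² - 3


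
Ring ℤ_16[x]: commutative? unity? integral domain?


ℤ_16 has zero divisors (2·8 ≡ 0), and these lift to constant zero divisors in ℤ_16[x]; so not an integral domain
Commutative: Yes
Integral domain: No
Has unity: Yes

ℤ_16[x]: Commutative=Yes, Unity=Yes


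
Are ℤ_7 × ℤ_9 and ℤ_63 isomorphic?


Comparing ℤ_7 × ℤ_9 and ℤ_63:
gcd(7,9) = 1, so ℤ_7 × ℤ_9 ≅ ℤ_63 (CRT)

Yes, ℤ_7 × ℤ_9 ≅ ℤ_63


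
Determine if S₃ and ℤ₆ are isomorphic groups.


Comparing S₃ and ℤ₆:
S₃ is non-abelian, ℤ₆ is abelian

No, S₃ ≇ ℤ₆


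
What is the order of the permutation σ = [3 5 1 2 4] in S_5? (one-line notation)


Cycle decomposition: (1 3) (2 5 4)
Cycle lengths: 2, 3
Order = lcm(2, 3) = 6

ord(σ) = 6


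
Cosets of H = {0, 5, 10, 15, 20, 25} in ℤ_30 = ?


H = {0, 5, 10, 15, 20, 25}, |H| = 6
Number of cosets = |G|/|H| = 30/6 = 5
0 + H = {0, 5, 10, 15, 20, 25}
1 + H = {1, 6, 11, 16, 21, 26}
2 + H = {2, 7, 12, 17, 22, 27}
3 + H = {3, 8, 13, 18, 23, 28}
4 + H = {4, 9, 14, 19, 24, 29}

Cosets: 0+H={0,5,10,15,20,25}; 1+H={1,6,11,16,21,26}; 2+H={2,7,12,17,22,27}; 3+H={3,8,13,18,23,28}; 4+H={4,9,14,19,24,29}


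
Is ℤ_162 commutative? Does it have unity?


ℤ_162 is a commutative ring with unity 1; 162 = 2×81 is composite, so 2·81 ≡ 0 gives zero divisors (not an integral domain)
Commutative: Yes
Integral domain: No
Has unity: Yes

ℤ_162: Commutative=Yes, Unity=Yes


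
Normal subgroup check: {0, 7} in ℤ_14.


H = {0, 7} in ℤ_14
ℤ_14 is abelian; every subgroup of an abelian group is normal

Yes, normal subgroup


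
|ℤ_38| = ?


ℤ_n has n elements.

|ℤ_38| = 38


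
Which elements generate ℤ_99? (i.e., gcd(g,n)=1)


g generates ℤ_n iff gcd(g,n) = 1
Prime factors of 99: 3, 11
Generators are g ∈ {1,...,98} not divisible by any of these primes.
Generators: {1, 2, 4, 5, 7, 8, 10, 13, 14, 16, 17, 19, 20, 23, 25, 26, 28, 29, 31, 32, 34, 35, 37, 38, 40, 41, 43, 46, 47, 49, 50, 52, 53, 56, 58, 59, 61, 62, 64, 65, 67, 68, 70, 71, 73, 74, 76, 79, 80, 82, 83, 85, 86, 89, 91, 92, 94, 95, 97, 98}
Number of generators = φ(99) = 60

Generators of ℤ_99 = {1, 2, 4, 5, 7, 8, 10, 13, 14, 16, 17, 19, 20, 23, 25, 26, 28, 29, 31, 32, 34, 35, 37, 38, 40, 41, 43, 46, 47, 49, 50, 52, 53, 56, 58, 59, 61, 62, 64, 65, 67, 68, 70, 71, 73, 74, 76, 79, 80, 82, 83, 85, 86, 89, 91, 92, 94, 95, 97, 98}


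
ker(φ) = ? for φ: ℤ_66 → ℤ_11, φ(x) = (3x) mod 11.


Kernel = preimage of identity
ker(φ) = {x ∈ ℤ_66 : 3x ≡ 0 (mod 11)}. Since 11 | 66, φ is well-defined. The kernel is the cyclic subgroup ⟨11⟩ of ℤ_66 (order 6), i.e. {0, 11, 22, 33, 44, 55}

ker(φ) = {0, 11, 22, 33, 44, 55}


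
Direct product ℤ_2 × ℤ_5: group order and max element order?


|ℤ_2 × ℤ_5| = 2 × 5 = 10
Max element order = lcm(2,5) = 10
Cyclic? Yes (gcd=1)

|ℤ_2×ℤ_5| = 10, max element order = 10


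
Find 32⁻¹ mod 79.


Use the extended Euclidean algorithm to write 1 = 32·s + 79·t; then s mod 79 is the inverse.
Euclidean algorithm:
  32 = 0·79 + 32
  79 = 2·32 + 15
  32 = 2·15 + 2
  15 = 7·2 + 1
  2 = 2·1 + 0
gcd(32,79) = 1
Back-substitution gives: 32·(-37) + 79·(15) = 1
So 32⁻¹ ≡ -37 ≡ 42 (mod 79)
Check: 32 × 42 = 1344 ≡ 1 (mod 79) ✓

32⁻¹ ≡ 42 (mod 79)


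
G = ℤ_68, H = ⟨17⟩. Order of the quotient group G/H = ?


|⟨17⟩| = n / gcd(17, 68) = 68 / 17 = 4
H is normal (ℤ_68 is abelian).
|G/H| = |G| / |H| = 68 / 4 = 17

|G/H| = 17


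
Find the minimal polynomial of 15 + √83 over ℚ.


Let α = 15 + √83. Then α - 15 = √83, so (α - 15)² = 83, giving α² - 30α + 142 = 0. Degree 2 and α ∉ ℚ, so this is the minimal polynomial.

Minimal polynomial: x² - 30x + 142


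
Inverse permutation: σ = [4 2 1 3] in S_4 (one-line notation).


To find σ⁻¹, swap domain and range:
σ(1) = 4 → σ⁻¹(4) = 1
σ(2) = 2 → σ⁻¹(2) = 2
σ(3) = 1 → σ⁻¹(1) = 3
σ(4) = 3 → σ⁻¹(3) = 4

σ⁻¹ = [3 2 4 1]


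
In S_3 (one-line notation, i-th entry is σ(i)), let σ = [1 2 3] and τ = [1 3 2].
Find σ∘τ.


σ∘τ: apply τ first, then σ
1 →τ 1 →σ 1
2 →τ 3 →σ 3
3 →τ 2 →σ 2

σ∘τ = [1 3 2]


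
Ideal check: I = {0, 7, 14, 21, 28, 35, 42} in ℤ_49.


Check ideal conditions for I = {0, 7, 14, 21, 28, 35, 42} in ℤ_49:
(1) I is an additive subgroup? Yes
(2) For r ∈ ℤ_49 and a ∈ I: r·a ∈ I? Yes

Yes, I is an ideal of ℤ_49


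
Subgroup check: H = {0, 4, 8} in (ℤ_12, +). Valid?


Subgroup test for H = {0, 4, 8} in (ℤ_12, +):
(1) 0 ∈ H? Yes
(2) Closure: for all a,b ∈ H, (a+b) mod 12 ∈ H? Yes
(3) Inverses: for all a ∈ H, -a mod 12 ∈ H? Yes

Yes, H is a subgroup of ℤ_12


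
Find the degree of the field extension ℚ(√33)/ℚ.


√33 has minimal polynomial x² - 33 (irreducible over ℚ since 33 is squarefree)

[ℚ(√33)/ℚ] = 2


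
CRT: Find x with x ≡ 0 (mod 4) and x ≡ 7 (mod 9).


m₁ = 4, m₂ = 9, gcd = 1, so CRT applies. M = m₁·m₂ = 36
Let M₁ = M/m₁ = 9, M₂ = M/m₂ = 4
Find y₁ ≡ M₁⁻¹ (mod m₁): 9⁻¹ ≡ 1 (mod 4)
Find y₂ ≡ M₂⁻¹ (mod m₂): 4⁻¹ ≡ 7 (mod 9)
x = a₁·M₁·y₁ + a₂·M₂·y₂ = 0·9·1 + 7·4·7 = 196
Reduce mod 36: x ≡ 16
Check: 16 mod 4 = 0 ✓, 16 mod 9 = 7 ✓

x ≡ 16 (mod 36)


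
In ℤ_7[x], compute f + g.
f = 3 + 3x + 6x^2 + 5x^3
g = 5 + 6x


Add coefficients mod 7:
x^0: 3 + 5 = 1 (mod 7)
x^1: 3 + 6 = 2 (mod 7)
x^2: 6 + 0 = 6 (mod 7)
x^3: 5 + 0 = 5 (mod 7)
Result: 1 + 2x + 6x^2 + 5x^3

f + g = 1 + 2x + 6x^2 + 5x^3


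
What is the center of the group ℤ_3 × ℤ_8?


Z(G) = {g ∈ G | gx = xg for all x ∈ G}
Direct product of abelian groups is abelian, so Z(G) = G

Z(ℤ_3 × ℤ_8) = ℤ_3 × ℤ_8


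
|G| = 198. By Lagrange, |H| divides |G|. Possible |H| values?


Lagrange's theorem: |H| divides |G|
|G| = 198
Divisors of 198: 1, 2, 3, 6, 9, 11, 18, 22, 33, 66, 99, 198

Possible subgroup orders: {1, 2, 3, 6, 9, 11, 18, 22, 33, 66, 99, 198}


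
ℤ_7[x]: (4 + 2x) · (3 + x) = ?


Expand and collect like terms; reduce coefficients mod 7:
x^0: 4·3 = 12 ≡ 5 (mod 7)
x^1: 4·1 + 2·3 = 10 ≡ 3 (mod 7)
x^2: 2·1 = 2 ≡ 2 (mod 7)
Result: 5 + 3x + 2x^2

f · g = 5 + 3x + 2x^2


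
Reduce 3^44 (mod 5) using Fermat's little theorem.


Fermat's little theorem: if p is prime and gcd(a,p)=1, then a^(p-1) ≡ 1 (mod p)
p = 5 is prime, gcd(3,5) = 1
Reduce exponent: 44 mod 4 = 0
So 3^44 ≡ 3^0 (mod 5)
3^0 = 1

3^44 ≡ 1 (mod 5)


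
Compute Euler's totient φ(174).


Factor n: 174 = 2 × 3 × 29
φ(n) = n · ∏(1 - 1/p) over distinct primes p | n
φ(174) = 174 · (1 - 1/2) · (1 - 1/3) · (1 - 1/29) = 56

φ(174) = 56


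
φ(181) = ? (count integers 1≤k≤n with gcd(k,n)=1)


Factor n: 181 = 181
φ(n) = n · ∏(1 - 1/p) over distinct primes p | n
φ(181) = 181 · (1 - 1/181) = 180

φ(181) = 180


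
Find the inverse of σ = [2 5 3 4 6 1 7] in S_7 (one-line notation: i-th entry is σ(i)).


To find σ⁻¹, swap domain and range:
σ(1) = 2 → σ⁻¹(2) = 1
σ(2) = 5 → σ⁻¹(5) = 2
σ(3) = 3 → σ⁻¹(3) = 3
σ(4) = 4 → σ⁻¹(4) = 4
σ(5) = 6 → σ⁻¹(6) = 5
σ(6) = 1 → σ⁻¹(1) = 6
σ(7) = 7 → σ⁻¹(7) = 7

σ⁻¹ = [6 1 3 4 2 5 7]


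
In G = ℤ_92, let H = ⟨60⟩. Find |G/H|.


|⟨60⟩| = n / gcd(60, 92) = 92 / 4 = 23
H is normal (ℤ_92 is abelian).
|G/H| = |G| / |H| = 92 / 23 = 4

|G/H| = 4


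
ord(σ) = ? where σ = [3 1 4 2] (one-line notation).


Cycle decomposition: (1 3 4 2)
Cycle lengths: 4
Order = lcm(4) = 4

ord(σ) = 4


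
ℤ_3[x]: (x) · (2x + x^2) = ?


Expand and collect like terms; reduce coefficients mod 3:
x^0: 0·0 = 0 ≡ 0 (mod 3)
x^1: 0·2 + 1·0 = 0 ≡ 0 (mod 3)
x^2: 0·1 + 1·2 = 2 ≡ 2 (mod 3)
x^3: 1·1 = 1 ≡ 1 (mod 3)
Result: 2x^2 + x^3

f · g = 2x^2 + x^3


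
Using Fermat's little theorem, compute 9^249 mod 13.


Fermat's little theorem: if p is prime and gcd(a,p)=1, then a^(p-1) ≡ 1 (mod p)
p = 13 is prime, gcd(9,13) = 1
Reduce exponent: 249 mod 12 = 9
So 9^249 ≡ 9^9 (mod 13)
9^9 mod 13 = 1

9^249 ≡ 1 (mod 13)


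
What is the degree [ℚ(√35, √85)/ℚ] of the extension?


[ℚ(√35,√85):ℚ] = [ℚ(√35,√85):ℚ(√35)]·[ℚ(√35):ℚ] = 2·2 = 4

[ℚ(√35, √85)/ℚ] = 4


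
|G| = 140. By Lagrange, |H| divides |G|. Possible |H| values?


Lagrange's theorem: |H| divides |G|
|G| = 140
Divisors of 140: 1, 2, 4, 5, 7, 10, 14, 20, 28, 35, 70, 140

Possible subgroup orders: {1, 2, 4, 5, 7, 10, 14, 20, 28, 35, 70, 140}


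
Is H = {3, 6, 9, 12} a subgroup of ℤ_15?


Subgroup test for H = {3, 6, 9, 12} in (ℤ_15, +):
(1) 0 ∈ H? No
(2) Closure: for all a,b ∈ H, (a+b) mod 15 ∈ H? No  [counterexample: 3 + 12 = 0 ∉ H]
(3) Inverses: for all a ∈ H, -a mod 15 ∈ H? Yes

No, H is not a subgroup of ℤ_15


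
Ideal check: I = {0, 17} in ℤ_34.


Check ideal conditions for I = {0, 17} in ℤ_34:
(1) I is an additive subgroup? Yes
(2) For r ∈ ℤ_34 and a ∈ I: r·a ∈ I? Yes

Yes, I is an ideal of ℤ_34


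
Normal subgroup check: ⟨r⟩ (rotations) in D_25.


H = ⟨r⟩ (rotations) in D_25
The rotation subgroup ⟨r⟩ has index 2 in D_25, so it is normal

Yes, normal subgroup


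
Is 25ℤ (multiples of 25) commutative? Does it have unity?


25ℤ is a commutative ring under +,× but has no multiplicative identity (1 ∉ 25ℤ); it has no zero divisors, but without unity it is not an integral domain
Commutative: Yes
Integral domain: No
Has unity: No

25ℤ (multiples of 25): Commutative=Yes, Unity=No


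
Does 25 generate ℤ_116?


g generates ℤ_n iff gcd(g, n) = 1
gcd(25, 116) = 1
Since gcd = 1, 25 is a generator.

Yes, 25 generates ℤ_116


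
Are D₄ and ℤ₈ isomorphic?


Comparing D₄ and ℤ₈:
D₄ is non-abelian, ℤ₈ is abelian

No, D₄ ≇ ℤ₈


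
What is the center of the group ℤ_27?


Z(G) = {g ∈ G | gx = xg for all x ∈ G}
ℤ_27 is abelian, so Z(G) = G

Z(ℤ_27) = ℤ_27


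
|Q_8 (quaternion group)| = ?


Q_8 = {±1, ±i, ±j, ±k}
|Q_8| = 8

|Q_8 (quaternion group)| = 8


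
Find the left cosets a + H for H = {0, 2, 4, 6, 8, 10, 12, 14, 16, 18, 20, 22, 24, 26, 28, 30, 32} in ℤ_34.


H = {0, 2, 4, 6, 8, 10, 12, 14, 16, 18, 20, 22, 24, 26, 28, 30, 32}, |H| = 17
Number of cosets = |G|/|H| = 34/17 = 2
0 + H = {0, 2, 4, 6, 8, 10, 12, 14, 16, 18, 20, 22, 24, 26, 28, 30, 32}
1 + H = {1, 3, 5, 7, 9, 11, 13, 15, 17, 19, 21, 23, 25, 27, 29, 31, 33}

Cosets: 0+H={0,2,4,6,8,10,12,14,16,18,20,22,24,26,28,30,32}; 1+H={1,3,5,7,9,11,13,15,17,19,21,23,25,27,29,31,33}


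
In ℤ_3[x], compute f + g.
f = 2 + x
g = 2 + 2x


Add coefficients mod 3:
x^0: 2 + 2 = 1 (mod 3)
x^1: 1 + 2 = 0 (mod 3)
Result: 1

f + g = 1


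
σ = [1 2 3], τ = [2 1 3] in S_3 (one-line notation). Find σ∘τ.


σ∘τ: apply τ first, then σ
1 →τ 2 →σ 2
2 →τ 1 →σ 1
3 →τ 3 →σ 3

σ∘τ = [2 1 3]


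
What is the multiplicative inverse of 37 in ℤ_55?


Use the extended Euclidean algorithm to write 1 = 37·s + 55·t; then s mod 55 is the inverse.
Euclidean algorithm:
  37 = 0·55 + 37
  55 = 1·37 + 18
  37 = 2·18 + 1
  18 = 18·1 + 0
gcd(37,55) = 1
Back-substitution gives: 37·(3) + 55·(-2) = 1
So 37⁻¹ ≡ 3 ≡ 3 (mod 55)
Check: 37 × 3 = 111 ≡ 1 (mod 55) ✓

37⁻¹ ≡ 3 (mod 55)


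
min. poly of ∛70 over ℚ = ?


∛70 satisfies x³ - 70 = 0, irreducible over ℚ (no rational root; 70 is not a perfect cube)

Minimal polynomial: x³ - 70


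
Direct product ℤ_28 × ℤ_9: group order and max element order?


|ℤ_28 × ℤ_9| = 28 × 9 = 252
Max element order = lcm(28,9) = 252
Cyclic? Yes (gcd=1)

|ℤ_28×ℤ_9| = 252, max element order = 252


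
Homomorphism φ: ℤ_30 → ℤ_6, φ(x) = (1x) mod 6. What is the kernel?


Kernel = preimage of identity
ker(φ) = {x ∈ ℤ_30 : 1x ≡ 0 (mod 6)}. Since 6 | 30, φ is well-defined. The kernel is the cyclic subgroup ⟨6⟩ of ℤ_30 (order 5), i.e. {0, 6, 12, 18, 24}

ker(φ) = {0, 6, 12, 18, 24}


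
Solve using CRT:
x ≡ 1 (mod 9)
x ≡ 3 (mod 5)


m₁ = 9, m₂ = 5, gcd = 1, so CRT applies. M = m₁·m₂ = 45
Let M₁ = M/m₁ = 5, M₂ = M/m₂ = 9
Find y₁ ≡ M₁⁻¹ (mod m₁): 5⁻¹ ≡ 2 (mod 9)
Find y₂ ≡ M₂⁻¹ (mod m₂): 9⁻¹ ≡ 4 (mod 5)
x = a₁·M₁·y₁ + a₂·M₂·y₂ = 1·5·2 + 3·9·4 = 118
Reduce mod 45: x ≡ 28
Check: 28 mod 9 = 1 ✓, 28 mod 5 = 3 ✓

x ≡ 28 (mod 45)


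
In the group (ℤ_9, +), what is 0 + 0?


Operation: addition mod 9
0 + 0 = (a + b) mod 9 with a = 0, b = 0

0 + 0 = 0


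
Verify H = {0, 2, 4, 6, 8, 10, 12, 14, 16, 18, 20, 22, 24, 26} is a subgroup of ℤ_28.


Subgroup test for H = {0, 2, 4, 6, 8, 10, 12, 14, 16, 18, 20, 22, 24, 26} in (ℤ_28, +):
(1) 0 ∈ H? Yes
(2) Closure: for all a,b ∈ H, (a+b) mod 28 ∈ H? Yes
(3) Inverses: for all a ∈ H, -a mod 28 ∈ H? Yes

Yes, H is a subgroup of ℤ_28


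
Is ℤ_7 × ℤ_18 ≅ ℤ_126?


Comparing ℤ_7 × ℤ_18 and ℤ_126:
gcd(7,18) = 1, so ℤ_7 × ℤ_18 ≅ ℤ_126 (CRT)

Yes, ℤ_7 × ℤ_18 ≅ ℤ_126


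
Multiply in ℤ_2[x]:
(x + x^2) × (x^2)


Expand and collect like terms; reduce coefficients mod 2:
x^0: 0·0 = 0 ≡ 0 (mod 2)
x^1: 0·0 + 1·0 = 0 ≡ 0 (mod 2)
x^2: 0·1 + 1·0 + 1·0 = 0 ≡ 0 (mod 2)
x^3: 1·1 + 1·0 = 1 ≡ 1 (mod 2)
x^4: 1·1 = 1 ≡ 1 (mod 2)
Result: x^3 + x^4

f · g = x^3 + x^4


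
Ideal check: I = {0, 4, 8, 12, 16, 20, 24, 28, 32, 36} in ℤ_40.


Check ideal conditions for I = {0, 4, 8, 12, 16, 20, 24, 28, 32, 36} in ℤ_40:
(1) I is an additive subgroup? Yes
(2) For r ∈ ℤ_40 and a ∈ I: r·a ∈ I? Yes

Yes, I is an ideal of ℤ_40


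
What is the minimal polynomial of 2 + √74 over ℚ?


Let α = 2 + √74. Then α - 2 = √74, so (α - 2)² = 74, giving α² - 4α - 70 = 0. Degree 2 and α ∉ ℚ, so this is the minimal polynomial.

Minimal polynomial: x² - 4x - 70


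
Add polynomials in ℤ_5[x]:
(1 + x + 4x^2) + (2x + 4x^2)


Add coefficients mod 5:
x^0: 1 + 0 = 1 (mod 5)
x^1: 1 + 2 = 3 (mod 5)
x^2: 4 + 4 = 3 (mod 5)
Result: 1 + 3x + 3x^2

f + g = 1 + 3x + 3x^2


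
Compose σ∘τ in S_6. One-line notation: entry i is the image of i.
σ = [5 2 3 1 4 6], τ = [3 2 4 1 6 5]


σ∘τ: apply τ first, then σ
1 →τ 3 →σ 3
2 →τ 2 →σ 2
3 →τ 4 →σ 1
4 →τ 1 →σ 5
5 →τ 6 →σ 6
6 →τ 5 →σ 4

σ∘τ = [3 2 1 5 6 4]


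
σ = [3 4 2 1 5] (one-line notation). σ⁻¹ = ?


To find σ⁻¹, swap domain and range:
σ(1) = 3 → σ⁻¹(3) = 1
σ(2) = 4 → σ⁻¹(4) = 2
σ(3) = 2 → σ⁻¹(2) = 3
σ(4) = 1 → σ⁻¹(1) = 4
σ(5) = 5 → σ⁻¹(5) = 5

σ⁻¹ = [4 3 1 2 5]


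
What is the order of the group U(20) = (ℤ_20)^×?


U(n) is the group of units mod n; |U(n)| = φ(n)
|U(20)| = φ(20) = 8

|U(20) = (ℤ_20)^×| = 8


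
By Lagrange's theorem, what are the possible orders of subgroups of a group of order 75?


Lagrange's theorem: |H| divides |G|
|G| = 75
Divisors of 75: 1, 3, 5, 15, 25, 75

Possible subgroup orders: {1, 3, 5, 15, 25, 75}


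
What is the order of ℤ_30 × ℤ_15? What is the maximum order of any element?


|ℤ_30 × ℤ_15| = 30 × 15 = 450
Max element order = lcm(30,15) = 30
Cyclic? No (gcd=15)

|ℤ_30×ℤ_15| = 450, max element order = 30


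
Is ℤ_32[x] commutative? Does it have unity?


ℤ_32 has zero divisors (2·16 ≡ 0), and these lift to constant zero divisors in ℤ_32[x]; so not an integral domain
Commutative: Yes
Integral domain: No
Has unity: Yes

ℤ_32[x]: Commutative=Yes, Unity=Yes


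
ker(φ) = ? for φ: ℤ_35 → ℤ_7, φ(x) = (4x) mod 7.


Kernel = preimage of identity
ker(φ) = {x ∈ ℤ_35 : 4x ≡ 0 (mod 7)}. Since 7 | 35, φ is well-defined. The kernel is the cyclic subgroup ⟨7⟩ of ℤ_35 (order 5), i.e. {0, 7, 14, 21, 28}

ker(φ) = {0, 7, 14, 21, 28}


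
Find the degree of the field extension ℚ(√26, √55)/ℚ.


[ℚ(√26,√55):ℚ] = [ℚ(√26,√55):ℚ(√26)]·[ℚ(√26):ℚ] = 2·2 = 4

[ℚ(√26, √55)/ℚ] = 4


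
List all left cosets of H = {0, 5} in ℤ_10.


H = {0, 5}, |H| = 2
Number of cosets = |G|/|H| = 10/2 = 5
0 + H = {0, 5}
1 + H = {1, 6}
2 + H = {2, 7}
3 + H = {3, 8}
4 + H = {4, 9}

Cosets: 0+H={0,5}; 1+H={1,6}; 2+H={2,7}; 3+H={3,8}; 4+H={4,9}


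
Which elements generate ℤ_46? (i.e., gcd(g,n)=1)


g generates ℤ_n iff gcd(g,n) = 1
Prime factors of 46: 2, 23
Generators are g ∈ {1,...,45} not divisible by any of these primes.
Generators: {1, 3, 5, 7, 9, 11, 13, 15, 17, 19, 21, 25, 27, 29, 31, 33, 35, 37, 39, 41, 43, 45}
Number of generators = φ(46) = 22

Generators of ℤ_46 = {1, 3, 5, 7, 9, 11, 13, 15, 17, 19, 21, 25, 27, 29, 31, 33, 35, 37, 39, 41, 43, 45}


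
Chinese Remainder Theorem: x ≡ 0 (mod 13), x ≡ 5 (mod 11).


m₁ = 13, m₂ = 11, gcd = 1, so CRT applies. M = m₁·m₂ = 143
Let M₁ = M/m₁ = 11, M₂ = M/m₂ = 13
Find y₁ ≡ M₁⁻¹ (mod m₁): 11⁻¹ ≡ 6 (mod 13)
Find y₂ ≡ M₂⁻¹ (mod m₂): 13⁻¹ ≡ 6 (mod 11)
x = a₁·M₁·y₁ + a₂·M₂·y₂ = 0·11·6 + 5·13·6 = 390
Reduce mod 143: x ≡ 104
Check: 104 mod 13 = 0 ✓, 104 mod 11 = 5 ✓

x ≡ 104 (mod 143)


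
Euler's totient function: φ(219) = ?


Factor n: 219 = 3 × 73
φ(n) = n · ∏(1 - 1/p) over distinct primes p | n
φ(219) = 219 · (1 - 1/3) · (1 - 1/73) = 144

φ(219) = 144


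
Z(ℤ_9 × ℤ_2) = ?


Z(G) = {g ∈ G | gx = xg for all x ∈ G}
Direct product of abelian groups is abelian, so Z(G) = G

Z(ℤ_9 × ℤ_2) = ℤ_9 × ℤ_2


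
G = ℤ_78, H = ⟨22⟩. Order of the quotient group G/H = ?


|⟨22⟩| = n / gcd(22, 78) = 78 / 2 = 39
H is normal (ℤ_78 is abelian).
|G/H| = |G| / |H| = 78 / 39 = 2

|G/H| = 2


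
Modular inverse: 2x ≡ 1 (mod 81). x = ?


Use the extended Euclidean algorithm to write 1 = 2·s + 81·t; then s mod 81 is the inverse.
Euclidean algorithm:
  2 = 0·81 + 2
  81 = 40·2 + 1
  2 = 2·1 + 0
gcd(2,81) = 1
Back-substitution gives: 2·(-40) + 81·(1) = 1
So 2⁻¹ ≡ -40 ≡ 41 (mod 81)
Check: 2 × 41 = 82 ≡ 1 (mod 81) ✓

2⁻¹ ≡ 41 (mod 81)


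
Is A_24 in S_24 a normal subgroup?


H = A_24 in S_24
A_24 has index 2 in S_24, and every subgroup of index 2 is normal

Yes, normal subgroup


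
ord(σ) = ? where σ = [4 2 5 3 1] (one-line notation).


Cycle decomposition: (1 4 3 5)
Cycle lengths: 4
Order = lcm(4) = 4

ord(σ) = 4


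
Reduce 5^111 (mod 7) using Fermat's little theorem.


Fermat's little theorem: if p is prime and gcd(a,p)=1, then a^(p-1) ≡ 1 (mod p)
p = 7 is prime, gcd(5,7) = 1
Reduce exponent: 111 mod 6 = 3
So 5^111 ≡ 5^3 (mod 7)
5^3 mod 7 = 6

5^111 ≡ 6 (mod 7)


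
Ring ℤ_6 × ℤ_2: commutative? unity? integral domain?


Direct product ring; commutative with unity (1,1); but (1,0)·(0,1) = (0,0) gives zero divisors, so not an integral domain
Commutative: Yes
Integral domain: No
Has unity: Yes

ℤ_6 × ℤ_2: Commutative=Yes, Unity=Yes


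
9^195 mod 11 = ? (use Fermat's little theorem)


Fermat's little theorem: if p is prime and gcd(a,p)=1, then a^(p-1) ≡ 1 (mod p)
p = 11 is prime, gcd(9,11) = 1
Reduce exponent: 195 mod 10 = 5
So 9^195 ≡ 9^5 (mod 11)
9^5 mod 11 = 1

9^195 ≡ 1 (mod 11)


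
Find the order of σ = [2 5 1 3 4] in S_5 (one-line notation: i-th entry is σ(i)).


Cycle decomposition: (1 2 5 4 3)
Cycle lengths: 5
Order = lcm(5) = 5

ord(σ) = 5


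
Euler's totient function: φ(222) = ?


Factor n: 222 = 2 × 3 × 37
φ(n) = n · ∏(1 - 1/p) over distinct primes p | n
φ(222) = 222 · (1 - 1/2) · (1 - 1/3) · (1 - 1/37) = 72

φ(222) = 72


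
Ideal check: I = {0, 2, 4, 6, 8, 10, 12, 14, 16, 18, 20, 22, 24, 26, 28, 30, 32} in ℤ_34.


Check ideal conditions for I = {0, 2, 4, 6, 8, 10, 12, 14, 16, 18, 20, 22, 24, 26, 28, 30, 32} in ℤ_34:
(1) I is an additive subgroup? Yes
(2) For r ∈ ℤ_34 and a ∈ I: r·a ∈ I? Yes

Yes, I is an ideal of ℤ_34


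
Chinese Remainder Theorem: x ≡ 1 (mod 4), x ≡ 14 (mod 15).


m₁ = 4, m₂ = 15, gcd = 1, so CRT applies. M = m₁·m₂ = 60
Let M₁ = M/m₁ = 15, M₂ = M/m₂ = 4
Find y₁ ≡ M₁⁻¹ (mod m₁): 15⁻¹ ≡ 3 (mod 4)
Find y₂ ≡ M₂⁻¹ (mod m₂): 4⁻¹ ≡ 4 (mod 15)
x = a₁·M₁·y₁ + a₂·M₂·y₂ = 1·15·3 + 14·4·4 = 269
Reduce mod 60: x ≡ 29
Check: 29 mod 4 = 1 ✓, 29 mod 15 = 14 ✓

x ≡ 29 (mod 60)


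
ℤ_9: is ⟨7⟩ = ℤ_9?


g generates ℤ_n iff gcd(g, n) = 1
gcd(7, 9) = 1
Since gcd = 1, 7 is a generator.

Yes, 7 generates ℤ_9


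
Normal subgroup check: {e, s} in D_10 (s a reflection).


H = {e, s} in D_10 (s a reflection)
r·s·r⁻¹ = sr⁻² ≠ s for n ≥ 3, so {e, s} is not closed under conjugation

No, not a normal subgroup


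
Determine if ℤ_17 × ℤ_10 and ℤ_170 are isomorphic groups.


Comparing ℤ_17 × ℤ_10 and ℤ_170:
gcd(17,10) = 1, so ℤ_17 × ℤ_10 ≅ ℤ_170 (CRT)

Yes, ℤ_17 × ℤ_10 ≅ ℤ_170


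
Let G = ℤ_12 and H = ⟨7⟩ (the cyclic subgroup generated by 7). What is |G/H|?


|⟨7⟩| = n / gcd(7, 12) = 12 / 1 = 12
H is normal (ℤ_12 is abelian).
|G/H| = |G| / |H| = 12 / 12 = 1

|G/H| = 1


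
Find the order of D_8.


|D_n| = 2n (n rotations and n reflections)
|D_8| = 2×8 = 16

|D_8| = 16


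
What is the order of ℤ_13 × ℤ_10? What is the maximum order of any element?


|ℤ_13 × ℤ_10| = 13 × 10 = 130
Max element order = lcm(13,10) = 130
Cyclic? Yes (gcd=1)

|ℤ_13×ℤ_10| = 130, max element order = 130


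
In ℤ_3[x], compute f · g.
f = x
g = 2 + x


Expand and collect like terms; reduce coefficients mod 3:
x^0: 0·2 = 0 ≡ 0 (mod 3)
x^1: 0·1 + 1·2 = 2 ≡ 2 (mod 3)
x^2: 1·1 = 1 ≡ 1 (mod 3)
Result: 2x + x^2

f · g = 2x + x^2


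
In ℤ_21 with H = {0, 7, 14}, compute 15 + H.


15 + H = {15 + h (mod 21) : h ∈ H}
15+0=15, 15+7=1, 15+14=8
15 + H = {1, 8, 15} = 1 + H

15 + H = {1, 8, 15}


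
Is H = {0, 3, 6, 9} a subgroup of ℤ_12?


Subgroup test for H = {0, 3, 6, 9} in (ℤ_12, +):
(1) 0 ∈ H? Yes
(2) Closure: for all a,b ∈ H, (a+b) mod 12 ∈ H? Yes
(3) Inverses: for all a ∈ H, -a mod 12 ∈ H? Yes

Yes, H is a subgroup of ℤ_12


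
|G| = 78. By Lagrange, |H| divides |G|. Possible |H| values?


Lagrange's theorem: |H| divides |G|
|G| = 78
Divisors of 78: 1, 2, 3, 6, 13, 26, 39, 78

Possible subgroup orders: {1, 2, 3, 6, 13, 26, 39, 78}


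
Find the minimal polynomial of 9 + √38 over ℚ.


Let α = 9 + √38. Then α - 9 = √38, so (α - 9)² = 38, giving α² - 18α + 43 = 0. Degree 2 and α ∉ ℚ, so this is the minimal polynomial.

Minimal polynomial: x² - 18x + 43
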